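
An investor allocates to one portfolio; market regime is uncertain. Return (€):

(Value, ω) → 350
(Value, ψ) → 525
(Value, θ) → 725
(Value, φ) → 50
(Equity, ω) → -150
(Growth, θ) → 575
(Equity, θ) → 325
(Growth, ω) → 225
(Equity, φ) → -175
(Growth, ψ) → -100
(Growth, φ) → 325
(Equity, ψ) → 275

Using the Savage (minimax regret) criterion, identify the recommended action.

Column bests: θ=725, φ=325, ψ=525, ω=350.
Value regrets: 0, 275, 0, 0 → max 275
Growth regrets: 150, 0, 625, 125 → max 625
Equity regrets: 400, 500, 250, 500 → max 500
Smallest max regret = 275 → Value.

Value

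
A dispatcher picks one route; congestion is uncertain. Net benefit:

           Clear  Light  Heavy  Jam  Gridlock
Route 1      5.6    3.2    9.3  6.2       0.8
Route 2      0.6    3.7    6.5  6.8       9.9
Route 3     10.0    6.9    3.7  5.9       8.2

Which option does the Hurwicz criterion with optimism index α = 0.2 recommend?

Route 1: 0.2·9.3 + 0.8·0.8 = 2.5
Route 2: 0.2·9.9 + 0.8·0.6 = 2.46
Route 3: 0.2·10.0 + 0.8·3.7 = 4.96
Highest Hurwicz score = 4.96 → Route 3.

Route 3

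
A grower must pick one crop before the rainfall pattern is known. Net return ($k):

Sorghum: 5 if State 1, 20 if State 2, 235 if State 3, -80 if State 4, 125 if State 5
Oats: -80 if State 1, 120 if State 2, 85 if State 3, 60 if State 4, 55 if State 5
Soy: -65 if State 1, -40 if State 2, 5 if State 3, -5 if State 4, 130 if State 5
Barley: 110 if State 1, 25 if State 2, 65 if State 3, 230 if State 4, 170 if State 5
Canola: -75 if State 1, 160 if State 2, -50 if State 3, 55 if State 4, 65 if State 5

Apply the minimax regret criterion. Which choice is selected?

Column bests: State 1=110, State 2=160, State 3=235, State 4=230, State 5=170.
Sorghum regrets: 105, 140, 0, 310, 45 → max 310
Oats regrets: 190, 40, 150, 170, 115 → max 190
Soy regrets: 175, 200, 230, 235, 40 → max 235
Barley regrets: 0, 135, 170, 0, 0 → max 170
Canola regrets: 185, 0, 285, 175, 105 → max 285
Smallest max regret = 170 → Barley.

Barley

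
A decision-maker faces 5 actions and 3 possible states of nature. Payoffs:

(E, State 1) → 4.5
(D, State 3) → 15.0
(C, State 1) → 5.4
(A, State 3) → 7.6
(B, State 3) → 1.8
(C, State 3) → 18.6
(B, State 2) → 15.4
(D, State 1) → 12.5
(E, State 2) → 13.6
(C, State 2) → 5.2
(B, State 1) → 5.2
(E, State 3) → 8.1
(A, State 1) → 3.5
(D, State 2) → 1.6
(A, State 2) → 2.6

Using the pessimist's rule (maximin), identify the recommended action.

C

Row minima: A=2.6, B=1.8, C=5.2, D=1.6, E=4.5
Best worst-case = 5.2 → C.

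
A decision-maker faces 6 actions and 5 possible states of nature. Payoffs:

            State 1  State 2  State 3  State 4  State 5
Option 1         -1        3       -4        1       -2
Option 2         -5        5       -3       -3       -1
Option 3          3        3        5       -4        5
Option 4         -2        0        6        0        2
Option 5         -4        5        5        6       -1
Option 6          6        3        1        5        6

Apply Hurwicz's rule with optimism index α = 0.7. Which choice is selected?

Option 6

Option 1: 0.7·3 + 0.3·(-4) = 0.9
Option 2: 0.7·5 + 0.3·(-5) = 2
Option 3: 0.7·5 + 0.3·(-4) = 2.3
Option 4: 0.7·6 + 0.3·(-2) = 3.6
Option 5: 0.7·6 + 0.3·(-4) = 3
Option 6: 0.7·6 + 0.3·1 = 4.5
Highest Hurwicz score = 4.5 → Option 6.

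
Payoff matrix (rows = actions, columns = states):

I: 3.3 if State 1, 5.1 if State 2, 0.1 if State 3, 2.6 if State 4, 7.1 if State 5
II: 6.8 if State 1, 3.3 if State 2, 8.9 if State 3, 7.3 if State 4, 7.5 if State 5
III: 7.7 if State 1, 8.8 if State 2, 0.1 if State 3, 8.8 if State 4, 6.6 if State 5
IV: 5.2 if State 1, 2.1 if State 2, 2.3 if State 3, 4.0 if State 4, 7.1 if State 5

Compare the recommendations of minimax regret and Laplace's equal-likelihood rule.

Column bests: State 1=7.7, State 2=8.8, State 3=8.9, State 4=8.8, State 5=7.5.
I regrets: 4.4, 3.7, 8.8, 6.2, 0.4 → max 8.8
II regrets: 0.9, 5.5, 0.0, 1.5, 0.0 → max 5.5
III regrets: 0.0, 0.0, 8.8, 0.0, 0.9 → max 8.8
IV regrets: 2.5, 6.7, 6.6, 4.8, 0.4 → max 6.7
Smallest max regret = 5.5 → II.
Row averages: I=3.64, II=6.76, III=6.4, IV=4.14
Highest average = 6.76 → II.

minimax regret → II; laplace → II (agree)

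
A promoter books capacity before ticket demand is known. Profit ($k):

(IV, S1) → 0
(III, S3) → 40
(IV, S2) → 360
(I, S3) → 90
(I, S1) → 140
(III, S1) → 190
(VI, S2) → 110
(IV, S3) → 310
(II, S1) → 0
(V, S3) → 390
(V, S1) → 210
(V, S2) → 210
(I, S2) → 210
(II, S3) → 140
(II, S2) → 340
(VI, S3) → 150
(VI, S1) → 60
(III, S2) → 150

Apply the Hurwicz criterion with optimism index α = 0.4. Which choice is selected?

I: 0.4·210 + 0.6·90 = 138
II: 0.4·340 + 0.6·0 = 136
III: 0.4·190 + 0.6·40 = 100
IV: 0.4·360 + 0.6·0 = 144
V: 0.4·390 + 0.6·210 = 282
VI: 0.4·150 + 0.6·60 = 96
Highest Hurwicz score = 282 → V.

V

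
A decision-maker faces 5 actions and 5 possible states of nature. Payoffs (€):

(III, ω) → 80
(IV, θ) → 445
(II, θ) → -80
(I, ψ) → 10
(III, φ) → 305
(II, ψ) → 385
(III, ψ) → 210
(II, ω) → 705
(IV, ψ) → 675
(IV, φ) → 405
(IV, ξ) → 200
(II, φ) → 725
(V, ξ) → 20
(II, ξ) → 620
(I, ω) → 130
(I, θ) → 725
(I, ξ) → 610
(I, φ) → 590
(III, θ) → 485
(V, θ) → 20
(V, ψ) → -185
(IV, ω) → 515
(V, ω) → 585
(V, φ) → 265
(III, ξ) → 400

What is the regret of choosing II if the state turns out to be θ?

805

Best payoff under θ is 725.
Regret = 725 − (-80) = 805.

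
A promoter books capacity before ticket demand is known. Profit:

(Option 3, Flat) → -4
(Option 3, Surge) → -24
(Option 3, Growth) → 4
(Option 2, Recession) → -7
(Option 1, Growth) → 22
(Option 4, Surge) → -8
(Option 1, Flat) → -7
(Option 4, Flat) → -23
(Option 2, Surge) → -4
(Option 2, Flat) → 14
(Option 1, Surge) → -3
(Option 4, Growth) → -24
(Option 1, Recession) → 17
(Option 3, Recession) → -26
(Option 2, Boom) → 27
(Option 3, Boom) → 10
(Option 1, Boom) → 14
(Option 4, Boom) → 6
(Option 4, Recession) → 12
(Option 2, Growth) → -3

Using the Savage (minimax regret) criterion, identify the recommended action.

Option 1

Column bests: Recession=17, Flat=14, Growth=22, Boom=27, Surge=-3.
Option 1 regrets: 0, 21, 0, 13, 0 → max 21
Option 2 regrets: 24, 0, 25, 0, 1 → max 25
Option 3 regrets: 43, 18, 18, 17, 21 → max 43
Option 4 regrets: 5, 37, 46, 21, 5 → max 46
Smallest max regret = 21 → Option 1.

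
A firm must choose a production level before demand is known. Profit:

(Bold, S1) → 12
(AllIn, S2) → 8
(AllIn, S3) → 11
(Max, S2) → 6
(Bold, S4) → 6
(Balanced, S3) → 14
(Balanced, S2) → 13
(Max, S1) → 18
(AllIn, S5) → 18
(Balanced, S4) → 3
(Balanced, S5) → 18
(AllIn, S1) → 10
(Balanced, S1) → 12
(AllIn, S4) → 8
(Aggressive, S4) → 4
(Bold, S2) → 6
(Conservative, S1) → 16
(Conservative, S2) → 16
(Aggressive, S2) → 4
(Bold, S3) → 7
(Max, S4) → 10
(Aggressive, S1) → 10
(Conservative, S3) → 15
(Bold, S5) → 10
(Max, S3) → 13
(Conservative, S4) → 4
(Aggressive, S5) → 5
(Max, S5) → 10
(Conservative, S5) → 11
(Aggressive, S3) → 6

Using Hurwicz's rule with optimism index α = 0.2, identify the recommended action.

AllIn

Conservative: 0.2·16 + 0.8·4 = 6.4
Balanced: 0.2·18 + 0.8·3 = 6
Aggressive: 0.2·10 + 0.8·4 = 5.2
Bold: 0.2·12 + 0.8·6 = 7.2
AllIn: 0.2·18 + 0.8·8 = 10
Max: 0.2·18 + 0.8·6 = 8.4
Highest Hurwicz score = 10 → AllIn.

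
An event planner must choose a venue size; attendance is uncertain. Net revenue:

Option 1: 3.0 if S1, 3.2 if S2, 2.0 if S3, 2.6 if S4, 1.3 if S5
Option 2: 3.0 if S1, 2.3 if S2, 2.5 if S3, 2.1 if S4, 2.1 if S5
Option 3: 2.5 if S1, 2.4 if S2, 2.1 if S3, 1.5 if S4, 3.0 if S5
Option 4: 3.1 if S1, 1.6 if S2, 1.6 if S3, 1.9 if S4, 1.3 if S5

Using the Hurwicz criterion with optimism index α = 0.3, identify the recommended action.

Option 1: 0.3·3.2 + 0.7·1.3 = 1.87
Option 2: 0.3·3.0 + 0.7·2.1 = 2.37
Option 3: 0.3·3.0 + 0.7·1.5 = 1.95
Option 4: 0.3·3.1 + 0.7·1.3 = 1.84
Highest Hurwicz score = 2.37 → Option 2.

Option 2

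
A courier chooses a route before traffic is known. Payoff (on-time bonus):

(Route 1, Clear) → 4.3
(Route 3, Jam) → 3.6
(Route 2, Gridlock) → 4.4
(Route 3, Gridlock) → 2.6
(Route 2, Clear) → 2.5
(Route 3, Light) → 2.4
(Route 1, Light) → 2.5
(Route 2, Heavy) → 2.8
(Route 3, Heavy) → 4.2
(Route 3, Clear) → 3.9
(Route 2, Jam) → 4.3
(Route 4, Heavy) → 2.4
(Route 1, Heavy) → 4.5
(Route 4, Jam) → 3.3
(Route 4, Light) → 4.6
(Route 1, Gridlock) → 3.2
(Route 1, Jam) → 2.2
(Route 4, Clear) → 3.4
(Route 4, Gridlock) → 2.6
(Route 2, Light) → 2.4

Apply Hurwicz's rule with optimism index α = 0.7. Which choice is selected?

Route 1: 0.7·4.5 + 0.3·2.2 = 3.81
Route 2: 0.7·4.4 + 0.3·2.4 = 3.8
Route 3: 0.7·4.2 + 0.3·2.4 = 3.66
Route 4: 0.7·4.6 + 0.3·2.4 = 3.94
Highest Hurwicz score = 3.94 → Route 4.

Route 4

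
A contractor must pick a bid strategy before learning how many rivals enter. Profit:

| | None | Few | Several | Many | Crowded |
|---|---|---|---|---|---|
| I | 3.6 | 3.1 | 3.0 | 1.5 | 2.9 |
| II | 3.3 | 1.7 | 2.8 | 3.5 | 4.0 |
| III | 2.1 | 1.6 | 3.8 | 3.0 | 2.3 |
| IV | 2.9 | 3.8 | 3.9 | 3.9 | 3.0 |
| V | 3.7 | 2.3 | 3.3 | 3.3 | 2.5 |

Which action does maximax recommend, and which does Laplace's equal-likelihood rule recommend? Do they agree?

maximax → II; laplace → IV (disagree)

Row maxima: I=3.6, II=4.0, III=3.8, IV=3.9, V=3.7
Best best-case = 4.0 → II.
Row averages: I=2.82, II=3.06, III=2.56, IV=3.5, V=3.02
Highest average = 3.5 → IV.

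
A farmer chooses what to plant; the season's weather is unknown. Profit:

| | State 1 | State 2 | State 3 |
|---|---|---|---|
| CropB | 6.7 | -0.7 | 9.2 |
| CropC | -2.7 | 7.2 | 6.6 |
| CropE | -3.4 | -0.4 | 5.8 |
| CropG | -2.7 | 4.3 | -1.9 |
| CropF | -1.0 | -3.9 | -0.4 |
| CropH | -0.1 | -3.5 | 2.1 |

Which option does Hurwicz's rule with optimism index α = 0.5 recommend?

CropB: 0.5·9.2 + 0.5·(-0.7) = 4.25
CropC: 0.5·7.2 + 0.5·(-2.7) = 2.25
CropE: 0.5·5.8 + 0.5·(-3.4) = 1.2
CropG: 0.5·4.3 + 0.5·(-2.7) = 0.8
CropF: 0.5·(-0.4) + 0.5·(-3.9) = -2.15
CropH: 0.5·2.1 + 0.5·(-3.5) = -0.7
Highest Hurwicz score = 4.25 → CropB.

CropB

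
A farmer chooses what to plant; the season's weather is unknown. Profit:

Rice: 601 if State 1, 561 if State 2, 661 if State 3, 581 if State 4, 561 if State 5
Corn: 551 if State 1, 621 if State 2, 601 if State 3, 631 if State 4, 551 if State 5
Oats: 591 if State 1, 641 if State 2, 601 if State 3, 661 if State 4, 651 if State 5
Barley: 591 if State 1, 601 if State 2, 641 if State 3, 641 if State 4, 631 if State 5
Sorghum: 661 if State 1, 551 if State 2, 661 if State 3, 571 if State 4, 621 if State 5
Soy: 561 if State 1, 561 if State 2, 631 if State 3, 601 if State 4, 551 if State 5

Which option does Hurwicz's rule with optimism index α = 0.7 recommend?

Rice: 0.7·661 + 0.3·561 = 631
Corn: 0.7·631 + 0.3·551 = 607
Oats: 0.7·661 + 0.3·591 = 640
Barley: 0.7·641 + 0.3·591 = 626
Sorghum: 0.7·661 + 0.3·551 = 628
Soy: 0.7·631 + 0.3·551 = 607
Highest Hurwicz score = 640 → Oats.

Oats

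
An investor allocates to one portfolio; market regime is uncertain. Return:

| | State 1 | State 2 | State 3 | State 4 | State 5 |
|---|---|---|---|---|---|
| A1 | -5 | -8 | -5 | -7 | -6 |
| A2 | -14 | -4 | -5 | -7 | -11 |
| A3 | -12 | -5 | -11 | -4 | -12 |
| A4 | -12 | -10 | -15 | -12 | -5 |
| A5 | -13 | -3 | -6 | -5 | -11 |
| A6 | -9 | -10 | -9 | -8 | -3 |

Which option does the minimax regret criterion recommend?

Column bests: State 1=-5, State 2=-3, State 3=-5, State 4=-4, State 5=-3.
A1 regrets: 0, 5, 0, 3, 3 → max 5
A2 regrets: 9, 1, 0, 3, 8 → max 9
A3 regrets: 7, 2, 6, 0, 9 → max 9
A4 regrets: 7, 7, 10, 8, 2 → max 10
A5 regrets: 8, 0, 1, 1, 8 → max 8
A6 regrets: 4, 7, 4, 4, 0 → max 7
Smallest max regret = 5 → A1.

A1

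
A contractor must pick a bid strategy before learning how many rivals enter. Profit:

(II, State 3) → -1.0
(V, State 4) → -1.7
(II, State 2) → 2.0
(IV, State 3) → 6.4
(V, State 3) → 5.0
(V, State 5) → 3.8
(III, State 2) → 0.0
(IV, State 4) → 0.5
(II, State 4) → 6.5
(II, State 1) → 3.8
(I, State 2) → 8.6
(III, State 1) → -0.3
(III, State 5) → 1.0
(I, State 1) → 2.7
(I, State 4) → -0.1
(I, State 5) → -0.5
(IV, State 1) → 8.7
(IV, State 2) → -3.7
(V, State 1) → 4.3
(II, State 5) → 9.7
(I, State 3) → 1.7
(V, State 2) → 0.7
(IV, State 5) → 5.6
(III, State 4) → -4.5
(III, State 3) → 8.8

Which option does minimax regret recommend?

V

Column bests: State 1=8.7, State 2=8.6, State 3=8.8, State 4=6.5, State 5=9.7.
I regrets: 6.0, 0.0, 7.1, 6.6, 10.2 → max 10.2
II regrets: 4.9, 6.6, 9.8, 0.0, 0.0 → max 9.8
III regrets: 9.0, 8.6, 0.0, 11.0, 8.7 → max 11.0
IV regrets: 0.0, 12.3, 2.4, 6.0, 4.1 → max 12.3
V regrets: 4.4, 7.9, 3.8, 8.2, 5.9 → max 8.2
Smallest max regret = 8.2 → V.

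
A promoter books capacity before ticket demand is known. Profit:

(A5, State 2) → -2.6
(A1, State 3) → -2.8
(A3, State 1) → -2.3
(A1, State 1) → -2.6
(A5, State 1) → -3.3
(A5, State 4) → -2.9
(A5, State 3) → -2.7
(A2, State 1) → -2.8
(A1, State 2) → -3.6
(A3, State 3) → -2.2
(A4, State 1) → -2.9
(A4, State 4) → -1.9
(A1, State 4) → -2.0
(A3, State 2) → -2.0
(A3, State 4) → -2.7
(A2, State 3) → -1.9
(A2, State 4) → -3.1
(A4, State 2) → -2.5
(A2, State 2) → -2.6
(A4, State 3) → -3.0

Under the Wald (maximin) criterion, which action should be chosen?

A3

Row minima: A1=-3.6, A2=-3.1, A3=-2.7, A4=-3.0, A5=-3.3
Best worst-case = -2.7 → A3.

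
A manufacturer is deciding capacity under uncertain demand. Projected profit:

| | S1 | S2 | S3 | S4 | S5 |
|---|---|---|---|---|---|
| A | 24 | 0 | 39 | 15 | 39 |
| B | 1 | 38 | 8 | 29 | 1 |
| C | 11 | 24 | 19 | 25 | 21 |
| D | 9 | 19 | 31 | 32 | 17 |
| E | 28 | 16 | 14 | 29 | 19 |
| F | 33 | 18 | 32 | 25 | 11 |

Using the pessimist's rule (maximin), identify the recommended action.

Row minima: A=0, B=1, C=11, D=9, E=14, F=11
Best worst-case = 14 → E.

E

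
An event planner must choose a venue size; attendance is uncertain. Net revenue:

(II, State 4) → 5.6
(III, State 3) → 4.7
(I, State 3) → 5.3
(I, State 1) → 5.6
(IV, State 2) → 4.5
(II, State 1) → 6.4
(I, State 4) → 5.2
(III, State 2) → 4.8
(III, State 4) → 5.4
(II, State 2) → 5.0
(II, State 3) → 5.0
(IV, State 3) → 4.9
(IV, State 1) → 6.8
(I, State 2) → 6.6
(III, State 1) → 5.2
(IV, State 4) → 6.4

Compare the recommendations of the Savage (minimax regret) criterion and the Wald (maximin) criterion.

Column bests: State 1=6.8, State 2=6.6, State 3=5.3, State 4=6.4.
I regrets: 1.2, 0.0, 0.0, 1.2 → max 1.2
II regrets: 0.4, 1.6, 0.3, 0.8 → max 1.6
III regrets: 1.6, 1.8, 0.6, 1.0 → max 1.8
IV regrets: 0.0, 2.1, 0.4, 0.0 → max 2.1
Smallest max regret = 1.2 → I.
Row minima: I=5.2, II=5.0, III=4.7, IV=4.5
Best worst-case = 5.2 → I.

minimax regret → I; maximin → I (agree)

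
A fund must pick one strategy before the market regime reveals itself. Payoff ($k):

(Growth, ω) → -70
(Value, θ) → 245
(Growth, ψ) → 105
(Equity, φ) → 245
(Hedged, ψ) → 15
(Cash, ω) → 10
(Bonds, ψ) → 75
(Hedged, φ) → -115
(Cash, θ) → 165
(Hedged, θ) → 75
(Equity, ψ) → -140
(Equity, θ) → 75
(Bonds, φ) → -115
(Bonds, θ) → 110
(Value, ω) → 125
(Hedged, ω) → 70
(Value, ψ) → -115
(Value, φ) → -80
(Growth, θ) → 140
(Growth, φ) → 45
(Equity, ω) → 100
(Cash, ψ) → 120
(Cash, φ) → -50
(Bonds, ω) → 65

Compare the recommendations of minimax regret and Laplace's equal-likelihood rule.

Column bests: θ=245, φ=245, ψ=120, ω=125.
Hedged regrets: 170, 360, 105, 55 → max 360
Equity regrets: 170, 0, 260, 25 → max 260
Cash regrets: 80, 295, 0, 115 → max 295
Growth regrets: 105, 200, 15, 195 → max 200
Bonds regrets: 135, 360, 45, 60 → max 360
Value regrets: 0, 325, 235, 0 → max 325
Smallest max regret = 200 → Growth.
Row averages: Hedged=11.25, Equity=70, Cash=61.25, Growth=55, Bonds=33.75, Value=43.75
Highest average = 70 → Equity.

minimax regret → Growth; laplace → Equity (disagree)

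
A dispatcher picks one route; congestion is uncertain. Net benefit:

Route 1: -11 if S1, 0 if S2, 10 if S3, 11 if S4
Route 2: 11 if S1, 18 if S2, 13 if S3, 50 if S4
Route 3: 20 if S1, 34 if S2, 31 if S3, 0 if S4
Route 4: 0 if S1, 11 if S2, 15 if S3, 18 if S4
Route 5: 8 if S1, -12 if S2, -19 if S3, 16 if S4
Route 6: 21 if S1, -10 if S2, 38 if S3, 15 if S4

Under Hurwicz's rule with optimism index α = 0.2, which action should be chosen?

Route 2

Route 1: 0.2·11 + 0.8·(-11) = -6.6
Route 2: 0.2·50 + 0.8·11 = 18.8
Route 3: 0.2·34 + 0.8·0 = 6.8
Route 4: 0.2·18 + 0.8·0 = 3.6
Route 5: 0.2·16 + 0.8·(-19) = -12
Route 6: 0.2·38 + 0.8·(-10) = -0.4
Highest Hurwicz score = 18.8 → Route 2.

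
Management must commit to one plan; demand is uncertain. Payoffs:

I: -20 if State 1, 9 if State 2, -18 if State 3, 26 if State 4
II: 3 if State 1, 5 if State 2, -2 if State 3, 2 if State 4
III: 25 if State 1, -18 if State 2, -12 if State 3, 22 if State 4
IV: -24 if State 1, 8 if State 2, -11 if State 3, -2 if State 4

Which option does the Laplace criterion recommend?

Row averages: I=-0.75, II=2, III=4.25, IV=-7.25
Highest average = 4.25 → III.

III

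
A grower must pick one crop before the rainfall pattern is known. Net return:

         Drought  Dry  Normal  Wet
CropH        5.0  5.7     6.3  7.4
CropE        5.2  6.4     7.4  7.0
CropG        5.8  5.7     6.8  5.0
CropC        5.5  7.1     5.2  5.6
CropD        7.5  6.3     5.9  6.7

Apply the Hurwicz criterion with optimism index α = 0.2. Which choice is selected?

CropD

CropH: 0.2·7.4 + 0.8·5.0 = 5.48
CropE: 0.2·7.4 + 0.8·5.2 = 5.64
CropG: 0.2·6.8 + 0.8·5.0 = 5.36
CropC: 0.2·7.1 + 0.8·5.2 = 5.58
CropD: 0.2·7.5 + 0.8·5.9 = 6.22
Highest Hurwicz score = 6.22 → CropD.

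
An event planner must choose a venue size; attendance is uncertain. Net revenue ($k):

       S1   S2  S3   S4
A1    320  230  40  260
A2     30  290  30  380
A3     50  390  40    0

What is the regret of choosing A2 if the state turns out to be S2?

Best payoff under S2 is 390.
Regret = 390 − 290 = 100.

100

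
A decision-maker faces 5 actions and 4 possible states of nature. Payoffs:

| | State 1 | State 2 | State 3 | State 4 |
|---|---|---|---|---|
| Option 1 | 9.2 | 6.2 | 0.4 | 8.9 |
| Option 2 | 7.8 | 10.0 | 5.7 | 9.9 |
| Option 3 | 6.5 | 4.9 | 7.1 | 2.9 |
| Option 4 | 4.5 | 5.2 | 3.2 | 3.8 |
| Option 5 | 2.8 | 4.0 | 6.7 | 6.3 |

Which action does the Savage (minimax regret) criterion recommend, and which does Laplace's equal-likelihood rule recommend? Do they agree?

minimax regret → Option 2; laplace → Option 2 (agree)

Column bests: State 1=9.2, State 2=10.0, State 3=7.1, State 4=9.9.
Option 1 regrets: 0.0, 3.8, 6.7, 1.0 → max 6.7
Option 2 regrets: 1.4, 0.0, 1.4, 0.0 → max 1.4
Option 3 regrets: 2.7, 5.1, 0.0, 7.0 → max 7.0
Option 4 regrets: 4.7, 4.8, 3.9, 6.1 → max 6.1
Option 5 regrets: 6.4, 6.0, 0.4, 3.6 → max 6.4
Smallest max regret = 1.4 → Option 2.
Row averages: Option 1=6.175, Option 2=8.35, Option 3=5.35, Option 4=4.175, Option 5=4.95
Highest average = 8.35 → Option 2.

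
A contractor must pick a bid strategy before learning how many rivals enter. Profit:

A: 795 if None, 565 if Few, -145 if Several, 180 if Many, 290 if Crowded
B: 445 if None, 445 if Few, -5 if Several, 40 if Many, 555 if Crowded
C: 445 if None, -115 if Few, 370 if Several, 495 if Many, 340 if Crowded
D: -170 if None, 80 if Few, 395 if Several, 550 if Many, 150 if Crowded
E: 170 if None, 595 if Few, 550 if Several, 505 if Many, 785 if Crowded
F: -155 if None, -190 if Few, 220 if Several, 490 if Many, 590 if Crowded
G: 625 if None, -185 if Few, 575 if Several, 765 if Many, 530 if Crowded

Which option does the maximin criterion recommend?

E

Row minima: A=-145, B=-5, C=-115, D=-170, E=170, F=-190, G=-185
Best worst-case = 170 → E.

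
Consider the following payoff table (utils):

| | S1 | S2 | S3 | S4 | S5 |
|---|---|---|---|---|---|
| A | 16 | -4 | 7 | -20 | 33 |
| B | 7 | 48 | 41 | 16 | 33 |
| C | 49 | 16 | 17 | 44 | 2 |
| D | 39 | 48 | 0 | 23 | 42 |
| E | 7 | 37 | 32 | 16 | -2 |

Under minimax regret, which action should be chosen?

C

Column bests: S1=49, S2=48, S3=41, S4=44, S5=42.
A regrets: 33, 52, 34, 64, 9 → max 64
B regrets: 42, 0, 0, 28, 9 → max 42
C regrets: 0, 32, 24, 0, 40 → max 40
D regrets: 10, 0, 41, 21, 0 → max 41
E regrets: 42, 11, 9, 28, 44 → max 44
Smallest max regret = 40 → C.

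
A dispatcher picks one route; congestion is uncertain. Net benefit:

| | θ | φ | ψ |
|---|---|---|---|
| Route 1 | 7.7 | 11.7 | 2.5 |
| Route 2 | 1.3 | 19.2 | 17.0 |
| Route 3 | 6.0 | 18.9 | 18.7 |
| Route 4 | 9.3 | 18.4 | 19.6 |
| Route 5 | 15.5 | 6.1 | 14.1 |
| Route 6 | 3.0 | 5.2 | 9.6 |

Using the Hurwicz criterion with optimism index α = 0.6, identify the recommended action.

Route 1: 0.6·11.7 + 0.4·2.5 = 8.02
Route 2: 0.6·19.2 + 0.4·1.3 = 12.04
Route 3: 0.6·18.9 + 0.4·6.0 = 13.74
Route 4: 0.6·19.6 + 0.4·9.3 = 15.48
Route 5: 0.6·15.5 + 0.4·6.1 = 11.74
Route 6: 0.6·9.6 + 0.4·3.0 = 6.96
Highest Hurwicz score = 15.48 → Route 4.

Route 4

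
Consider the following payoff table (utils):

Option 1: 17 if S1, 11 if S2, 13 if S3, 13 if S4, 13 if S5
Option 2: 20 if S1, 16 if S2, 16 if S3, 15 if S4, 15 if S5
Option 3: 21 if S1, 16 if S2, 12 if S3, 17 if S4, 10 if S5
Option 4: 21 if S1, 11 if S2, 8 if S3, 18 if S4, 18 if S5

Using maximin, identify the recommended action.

Row minima: Option 1=11, Option 2=15, Option 3=10, Option 4=8
Best worst-case = 15 → Option 2.

Option 2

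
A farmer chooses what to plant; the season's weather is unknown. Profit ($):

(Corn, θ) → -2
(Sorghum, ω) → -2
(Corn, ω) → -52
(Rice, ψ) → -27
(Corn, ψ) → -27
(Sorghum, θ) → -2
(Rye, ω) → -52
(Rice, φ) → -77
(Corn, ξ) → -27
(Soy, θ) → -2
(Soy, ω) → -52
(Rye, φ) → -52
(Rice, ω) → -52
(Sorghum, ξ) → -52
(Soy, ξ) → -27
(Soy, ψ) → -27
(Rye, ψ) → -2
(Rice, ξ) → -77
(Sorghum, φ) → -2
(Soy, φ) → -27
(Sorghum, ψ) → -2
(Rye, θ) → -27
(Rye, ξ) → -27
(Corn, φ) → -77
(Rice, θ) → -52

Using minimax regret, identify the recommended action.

Sorghum

Column bests: θ=-2, φ=-2, ψ=-2, ω=-2, ξ=-27.
Sorghum regrets: 0, 0, 0, 0, 25 → max 25
Rye regrets: 25, 50, 0, 50, 0 → max 50
Rice regrets: 50, 75, 25, 50, 50 → max 75
Soy regrets: 0, 25, 25, 50, 0 → max 50
Corn regrets: 0, 75, 25, 50, 0 → max 75
Smallest max regret = 25 → Sorghum.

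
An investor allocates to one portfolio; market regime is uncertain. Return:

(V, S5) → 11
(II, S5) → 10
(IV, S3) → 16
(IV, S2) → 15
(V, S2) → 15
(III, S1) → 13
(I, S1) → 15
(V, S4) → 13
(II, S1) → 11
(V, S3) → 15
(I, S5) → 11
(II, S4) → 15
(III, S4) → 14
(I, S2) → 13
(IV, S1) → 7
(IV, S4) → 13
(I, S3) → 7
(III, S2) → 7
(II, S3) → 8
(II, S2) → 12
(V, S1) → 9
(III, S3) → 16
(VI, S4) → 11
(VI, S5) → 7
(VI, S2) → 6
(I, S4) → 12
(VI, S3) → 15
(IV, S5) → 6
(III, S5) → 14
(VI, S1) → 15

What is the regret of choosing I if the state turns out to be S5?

3

Best payoff under S5 is 14.
Regret = 14 − 11 = 3.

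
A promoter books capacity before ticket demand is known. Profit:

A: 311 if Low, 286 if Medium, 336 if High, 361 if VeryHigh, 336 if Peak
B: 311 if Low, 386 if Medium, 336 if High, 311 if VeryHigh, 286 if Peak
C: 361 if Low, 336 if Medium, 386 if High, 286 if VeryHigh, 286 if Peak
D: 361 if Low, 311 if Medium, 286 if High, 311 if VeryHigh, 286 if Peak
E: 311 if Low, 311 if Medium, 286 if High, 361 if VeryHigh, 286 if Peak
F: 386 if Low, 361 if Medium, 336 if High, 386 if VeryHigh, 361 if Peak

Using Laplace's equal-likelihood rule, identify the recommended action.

F

Row averages: A=326, B=326, C=331, D=311, E=311, F=366
Highest average = 366 → F.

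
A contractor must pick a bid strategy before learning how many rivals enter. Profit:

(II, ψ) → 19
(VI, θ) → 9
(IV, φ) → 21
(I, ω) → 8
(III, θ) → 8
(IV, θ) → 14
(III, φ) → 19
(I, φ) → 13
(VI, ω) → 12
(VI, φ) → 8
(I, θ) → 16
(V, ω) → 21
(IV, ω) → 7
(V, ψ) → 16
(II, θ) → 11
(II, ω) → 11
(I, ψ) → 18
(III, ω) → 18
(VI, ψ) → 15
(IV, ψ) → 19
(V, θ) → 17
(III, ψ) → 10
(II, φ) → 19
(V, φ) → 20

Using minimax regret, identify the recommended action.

V

Column bests: θ=17, φ=21, ψ=19, ω=21.
I regrets: 1, 8, 1, 13 → max 13
II regrets: 6, 2, 0, 10 → max 10
III regrets: 9, 2, 9, 3 → max 9
IV regrets: 3, 0, 0, 14 → max 14
V regrets: 0, 1, 3, 0 → max 3
VI regrets: 8, 13, 4, 9 → max 13
Smallest max regret = 3 → V.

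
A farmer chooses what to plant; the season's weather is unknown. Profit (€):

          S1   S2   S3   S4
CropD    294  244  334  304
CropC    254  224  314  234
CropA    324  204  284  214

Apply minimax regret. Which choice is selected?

Column bests: S1=324, S2=244, S3=334, S4=304.
CropD regrets: 30, 0, 0, 0 → max 30
CropC regrets: 70, 20, 20, 70 → max 70
CropA regrets: 0, 40, 50, 90 → max 90
Smallest max regret = 30 → CropD.

CropD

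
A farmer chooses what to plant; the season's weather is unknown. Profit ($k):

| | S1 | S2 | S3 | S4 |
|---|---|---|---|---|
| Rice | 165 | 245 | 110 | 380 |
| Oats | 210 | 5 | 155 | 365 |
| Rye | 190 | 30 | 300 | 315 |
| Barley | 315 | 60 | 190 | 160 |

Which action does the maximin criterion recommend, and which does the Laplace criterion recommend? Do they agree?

maximin → Rice; laplace → Rice (agree)

Row minima: Rice=110, Oats=5, Rye=30, Barley=60
Best worst-case = 110 → Rice.
Row averages: Rice=225, Oats=183.75, Rye=208.75, Barley=181.25
Highest average = 225 → Rice.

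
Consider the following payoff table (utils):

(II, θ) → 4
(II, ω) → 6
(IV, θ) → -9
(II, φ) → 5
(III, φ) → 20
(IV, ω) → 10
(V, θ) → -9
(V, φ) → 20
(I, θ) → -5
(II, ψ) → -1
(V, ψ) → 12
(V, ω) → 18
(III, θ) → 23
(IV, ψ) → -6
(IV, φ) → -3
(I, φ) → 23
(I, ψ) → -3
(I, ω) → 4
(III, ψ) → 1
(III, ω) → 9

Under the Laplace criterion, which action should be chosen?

Row averages: I=4.75, II=3.5, III=13.25, IV=-2, V=10.25
Highest average = 13.25 → III.

III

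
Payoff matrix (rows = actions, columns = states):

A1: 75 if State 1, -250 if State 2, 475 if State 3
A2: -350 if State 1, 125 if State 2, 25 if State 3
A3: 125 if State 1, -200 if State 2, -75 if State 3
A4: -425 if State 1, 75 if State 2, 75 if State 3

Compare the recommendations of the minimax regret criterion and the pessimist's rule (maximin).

Column bests: State 1=125, State 2=125, State 3=475.
A1 regrets: 50, 375, 0 → max 375
A2 regrets: 475, 0, 450 → max 475
A3 regrets: 0, 325, 550 → max 550
A4 regrets: 550, 50, 400 → max 550
Smallest max regret = 375 → A1.
Row minima: A1=-250, A2=-350, A3=-200, A4=-425
Best worst-case = -200 → A3.

minimax regret → A1; maximin → A3 (disagree)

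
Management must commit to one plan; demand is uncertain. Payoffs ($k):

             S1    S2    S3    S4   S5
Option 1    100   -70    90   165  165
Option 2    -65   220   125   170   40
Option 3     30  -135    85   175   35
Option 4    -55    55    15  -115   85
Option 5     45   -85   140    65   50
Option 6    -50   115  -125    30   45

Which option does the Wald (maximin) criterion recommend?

Row minima: Option 1=-70, Option 2=-65, Option 3=-135, Option 4=-115, Option 5=-85, Option 6=-125
Best worst-case = -65 → Option 2.

Option 2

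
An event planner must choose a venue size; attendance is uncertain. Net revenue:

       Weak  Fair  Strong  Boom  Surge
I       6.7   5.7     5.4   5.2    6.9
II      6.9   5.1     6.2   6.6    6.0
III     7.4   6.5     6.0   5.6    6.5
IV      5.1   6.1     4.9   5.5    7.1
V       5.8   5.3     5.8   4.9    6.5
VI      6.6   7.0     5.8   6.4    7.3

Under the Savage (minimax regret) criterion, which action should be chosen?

Column bests: Weak=7.4, Fair=7.0, Strong=6.2, Boom=6.6, Surge=7.3.
I regrets: 0.7, 1.3, 0.8, 1.4, 0.4 → max 1.4
II regrets: 0.5, 1.9, 0.0, 0.0, 1.3 → max 1.9
III regrets: 0.0, 0.5, 0.2, 1.0, 0.8 → max 1.0
IV regrets: 2.3, 0.9, 1.3, 1.1, 0.2 → max 2.3
V regrets: 1.6, 1.7, 0.4, 1.7, 0.8 → max 1.7
VI regrets: 0.8, 0.0, 0.4, 0.2, 0.0 → max 0.8
Smallest max regret = 0.8 → VI.

VI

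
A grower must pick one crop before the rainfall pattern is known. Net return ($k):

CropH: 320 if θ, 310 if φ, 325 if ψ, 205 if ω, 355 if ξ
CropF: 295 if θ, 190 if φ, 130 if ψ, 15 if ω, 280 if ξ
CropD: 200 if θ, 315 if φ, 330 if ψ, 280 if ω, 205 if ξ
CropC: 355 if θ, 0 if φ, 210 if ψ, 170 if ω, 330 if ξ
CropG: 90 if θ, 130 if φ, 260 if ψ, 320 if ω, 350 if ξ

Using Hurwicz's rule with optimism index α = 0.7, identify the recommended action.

CropH: 0.7·355 + 0.3·205 = 310
CropF: 0.7·295 + 0.3·15 = 211
CropD: 0.7·330 + 0.3·200 = 291
CropC: 0.7·355 + 0.3·0 = 248.5
CropG: 0.7·350 + 0.3·90 = 272
Highest Hurwicz score = 310 → CropH.

CropH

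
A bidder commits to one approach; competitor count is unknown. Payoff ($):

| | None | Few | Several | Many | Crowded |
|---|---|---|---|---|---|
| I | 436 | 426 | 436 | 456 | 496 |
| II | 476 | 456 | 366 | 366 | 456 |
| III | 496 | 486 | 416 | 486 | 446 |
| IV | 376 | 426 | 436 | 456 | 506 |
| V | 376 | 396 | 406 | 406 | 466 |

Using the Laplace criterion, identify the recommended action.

III

Row averages: I=450, II=424, III=466, IV=440, V=410
Highest average = 466 → III.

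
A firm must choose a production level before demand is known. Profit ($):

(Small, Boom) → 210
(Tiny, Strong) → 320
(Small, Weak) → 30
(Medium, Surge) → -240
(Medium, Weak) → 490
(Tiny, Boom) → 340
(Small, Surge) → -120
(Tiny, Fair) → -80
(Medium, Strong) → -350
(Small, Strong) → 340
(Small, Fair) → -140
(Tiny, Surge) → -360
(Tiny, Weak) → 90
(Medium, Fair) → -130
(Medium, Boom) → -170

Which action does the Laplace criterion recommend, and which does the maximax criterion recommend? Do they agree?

Row averages: Tiny=62, Small=64, Medium=-80
Highest average = 64 → Small.
Row maxima: Tiny=340, Small=340, Medium=490
Best best-case = 490 → Medium.

laplace → Small; maximax → Medium (disagree)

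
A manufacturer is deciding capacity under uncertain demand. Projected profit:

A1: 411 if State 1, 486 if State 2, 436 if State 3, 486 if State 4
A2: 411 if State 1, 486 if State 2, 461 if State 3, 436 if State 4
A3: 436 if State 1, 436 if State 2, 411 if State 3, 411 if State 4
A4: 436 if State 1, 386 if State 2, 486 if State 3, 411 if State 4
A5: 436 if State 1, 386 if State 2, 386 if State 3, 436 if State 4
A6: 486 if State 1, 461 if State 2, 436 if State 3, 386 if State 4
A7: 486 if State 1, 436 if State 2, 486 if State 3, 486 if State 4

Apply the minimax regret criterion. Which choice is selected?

A7

Column bests: State 1=486, State 2=486, State 3=486, State 4=486.
A1 regrets: 75, 0, 50, 0 → max 75
A2 regrets: 75, 0, 25, 50 → max 75
A3 regrets: 50, 50, 75, 75 → max 75
A4 regrets: 50, 100, 0, 75 → max 100
A5 regrets: 50, 100, 100, 50 → max 100
A6 regrets: 0, 25, 50, 100 → max 100
A7 regrets: 0, 50, 0, 0 → max 50
Smallest max regret = 50 → A7.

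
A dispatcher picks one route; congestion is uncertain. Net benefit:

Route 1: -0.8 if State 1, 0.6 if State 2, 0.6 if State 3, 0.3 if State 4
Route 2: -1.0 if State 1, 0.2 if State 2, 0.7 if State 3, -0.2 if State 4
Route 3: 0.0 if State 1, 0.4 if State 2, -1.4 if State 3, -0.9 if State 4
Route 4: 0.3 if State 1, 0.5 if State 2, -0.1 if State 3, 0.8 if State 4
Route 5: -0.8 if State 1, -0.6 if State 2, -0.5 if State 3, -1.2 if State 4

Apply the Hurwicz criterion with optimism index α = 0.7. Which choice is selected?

Route 4

Route 1: 0.7·0.6 + 0.3·(-0.8) = 0.18
Route 2: 0.7·0.7 + 0.3·(-1.0) = 0.19
Route 3: 0.7·0.4 + 0.3·(-1.4) = -0.14
Route 4: 0.7·0.8 + 0.3·(-0.1) = 0.53
Route 5: 0.7·(-0.5) + 0.3·(-1.2) = -0.71
Highest Hurwicz score = 0.53 → Route 4.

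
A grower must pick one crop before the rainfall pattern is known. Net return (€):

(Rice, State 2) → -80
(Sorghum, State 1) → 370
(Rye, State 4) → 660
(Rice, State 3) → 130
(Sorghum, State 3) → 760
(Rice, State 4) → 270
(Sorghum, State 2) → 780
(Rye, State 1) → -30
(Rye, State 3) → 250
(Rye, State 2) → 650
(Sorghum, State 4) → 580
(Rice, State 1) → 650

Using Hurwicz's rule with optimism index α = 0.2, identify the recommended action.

Sorghum

Rice: 0.2·650 + 0.8·(-80) = 66
Sorghum: 0.2·780 + 0.8·370 = 452
Rye: 0.2·660 + 0.8·(-30) = 108
Highest Hurwicz score = 452 → Sorghum.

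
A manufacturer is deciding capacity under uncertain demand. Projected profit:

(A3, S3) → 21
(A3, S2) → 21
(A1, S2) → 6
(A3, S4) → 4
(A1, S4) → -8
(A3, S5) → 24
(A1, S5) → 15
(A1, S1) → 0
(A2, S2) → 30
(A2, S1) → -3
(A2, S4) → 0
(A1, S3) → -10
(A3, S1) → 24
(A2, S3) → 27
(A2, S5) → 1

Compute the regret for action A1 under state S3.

37

Best payoff under S3 is 27.
Regret = 27 − (-10) = 37.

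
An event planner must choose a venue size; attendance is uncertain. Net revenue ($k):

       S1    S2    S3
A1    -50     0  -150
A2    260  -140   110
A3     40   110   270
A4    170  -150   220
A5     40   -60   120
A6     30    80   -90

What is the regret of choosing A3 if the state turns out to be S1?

220

Best payoff under S1 is 260.
Regret = 260 − 40 = 220.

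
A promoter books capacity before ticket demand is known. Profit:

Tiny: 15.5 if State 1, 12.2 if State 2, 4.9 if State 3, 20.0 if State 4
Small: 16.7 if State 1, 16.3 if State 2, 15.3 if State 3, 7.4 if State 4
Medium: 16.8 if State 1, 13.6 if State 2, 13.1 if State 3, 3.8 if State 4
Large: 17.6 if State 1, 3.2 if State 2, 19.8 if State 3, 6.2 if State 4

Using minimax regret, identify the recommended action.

Column bests: State 1=17.6, State 2=16.3, State 3=19.8, State 4=20.0.
Tiny regrets: 2.1, 4.1, 14.9, 0.0 → max 14.9
Small regrets: 0.9, 0.0, 4.5, 12.6 → max 12.6
Medium regrets: 0.8, 2.7, 6.7, 16.2 → max 16.2
Large regrets: 0.0, 13.1, 0.0, 13.8 → max 13.8
Smallest max regret = 12.6 → Small.

Small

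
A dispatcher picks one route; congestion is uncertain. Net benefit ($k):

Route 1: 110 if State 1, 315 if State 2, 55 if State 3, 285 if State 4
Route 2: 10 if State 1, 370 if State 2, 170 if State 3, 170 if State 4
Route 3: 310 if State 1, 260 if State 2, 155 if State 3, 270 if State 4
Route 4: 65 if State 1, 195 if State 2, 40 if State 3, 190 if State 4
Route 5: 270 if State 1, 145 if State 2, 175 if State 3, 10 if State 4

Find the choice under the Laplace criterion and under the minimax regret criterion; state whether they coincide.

Row averages: Route 1=191.25, Route 2=180, Route 3=248.75, Route 4=122.5, Route 5=150
Highest average = 248.75 → Route 3.
Column bests: State 1=310, State 2=370, State 3=175, State 4=285.
Route 1 regrets: 200, 55, 120, 0 → max 200
Route 2 regrets: 300, 0, 5, 115 → max 300
Route 3 regrets: 0, 110, 20, 15 → max 110
Route 4 regrets: 245, 175, 135, 95 → max 245
Route 5 regrets: 40, 225, 0, 275 → max 275
Smallest max regret = 110 → Route 3.

laplace → Route 3; minimax regret → Route 3 (agree)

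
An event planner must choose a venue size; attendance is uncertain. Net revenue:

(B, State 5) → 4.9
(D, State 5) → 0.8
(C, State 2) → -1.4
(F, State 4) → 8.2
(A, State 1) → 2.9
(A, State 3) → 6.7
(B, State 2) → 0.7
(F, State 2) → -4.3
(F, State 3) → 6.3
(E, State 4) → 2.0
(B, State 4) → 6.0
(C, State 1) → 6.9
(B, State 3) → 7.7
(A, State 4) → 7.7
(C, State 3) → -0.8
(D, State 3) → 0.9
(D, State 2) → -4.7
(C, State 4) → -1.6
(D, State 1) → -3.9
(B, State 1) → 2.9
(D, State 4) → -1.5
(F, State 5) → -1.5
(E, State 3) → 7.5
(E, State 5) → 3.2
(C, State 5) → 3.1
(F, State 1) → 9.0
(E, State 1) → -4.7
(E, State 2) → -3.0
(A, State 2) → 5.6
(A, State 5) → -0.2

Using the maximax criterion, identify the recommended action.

F

Row maxima: A=7.7, B=7.7, C=6.9, D=0.9, E=7.5, F=9.0
Best best-case = 9.0 → F.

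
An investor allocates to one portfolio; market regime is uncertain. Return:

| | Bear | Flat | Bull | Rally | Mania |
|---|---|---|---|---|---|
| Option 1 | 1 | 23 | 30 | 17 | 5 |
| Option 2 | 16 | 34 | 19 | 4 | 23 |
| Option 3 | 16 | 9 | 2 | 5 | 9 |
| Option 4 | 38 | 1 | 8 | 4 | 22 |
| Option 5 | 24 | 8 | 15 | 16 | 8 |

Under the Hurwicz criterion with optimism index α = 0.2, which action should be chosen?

Option 5

Option 1: 0.2·30 + 0.8·1 = 6.8
Option 2: 0.2·34 + 0.8·4 = 10
Option 3: 0.2·16 + 0.8·2 = 4.8
Option 4: 0.2·38 + 0.8·1 = 8.4
Option 5: 0.2·24 + 0.8·8 = 11.2
Highest Hurwicz score = 11.2 → Option 5.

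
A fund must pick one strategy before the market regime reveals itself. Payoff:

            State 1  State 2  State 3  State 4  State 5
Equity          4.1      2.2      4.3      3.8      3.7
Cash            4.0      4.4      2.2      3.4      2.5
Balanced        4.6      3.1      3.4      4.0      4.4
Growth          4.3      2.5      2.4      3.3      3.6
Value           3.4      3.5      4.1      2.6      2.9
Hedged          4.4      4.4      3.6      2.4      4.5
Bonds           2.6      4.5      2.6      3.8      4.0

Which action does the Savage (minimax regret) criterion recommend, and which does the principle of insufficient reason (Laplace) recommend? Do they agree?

minimax regret → Balanced; laplace → Balanced (agree)

Column bests: State 1=4.6, State 2=4.5, State 3=4.3, State 4=4.0, State 5=4.5.
Equity regrets: 0.5, 2.3, 0.0, 0.2, 0.8 → max 2.3
Cash regrets: 0.6, 0.1, 2.1, 0.6, 2.0 → max 2.1
Balanced regrets: 0.0, 1.4, 0.9, 0.0, 0.1 → max 1.4
Growth regrets: 0.3, 2.0, 1.9, 0.7, 0.9 → max 2.0
Value regrets: 1.2, 1.0, 0.2, 1.4, 1.6 → max 1.6
Hedged regrets: 0.2, 0.1, 0.7, 1.6, 0.0 → max 1.6
Bonds regrets: 2.0, 0.0, 1.7, 0.2, 0.5 → max 2.0
Smallest max regret = 1.4 → Balanced.
Row averages: Equity=3.62, Cash=3.3, Balanced=3.9, Growth=3.22, Value=3.3, Hedged=3.86, Bonds=3.5
Highest average = 3.9 → Balanced.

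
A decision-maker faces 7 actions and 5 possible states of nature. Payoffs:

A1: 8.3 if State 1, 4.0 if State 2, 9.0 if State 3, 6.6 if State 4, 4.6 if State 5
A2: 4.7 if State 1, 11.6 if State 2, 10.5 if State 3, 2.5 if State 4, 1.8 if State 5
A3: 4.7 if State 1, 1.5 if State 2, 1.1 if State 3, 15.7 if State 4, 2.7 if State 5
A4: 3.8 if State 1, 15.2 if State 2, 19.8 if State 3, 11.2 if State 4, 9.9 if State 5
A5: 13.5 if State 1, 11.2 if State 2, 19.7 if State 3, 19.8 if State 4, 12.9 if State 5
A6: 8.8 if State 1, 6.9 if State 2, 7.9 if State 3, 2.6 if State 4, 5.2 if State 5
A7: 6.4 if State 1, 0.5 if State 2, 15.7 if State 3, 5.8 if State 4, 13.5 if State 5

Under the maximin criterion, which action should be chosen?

Row minima: A1=4.0, A2=1.8, A3=1.1, A4=3.8, A5=11.2, A6=2.6, A7=0.5
Best worst-case = 11.2 → A5.

A5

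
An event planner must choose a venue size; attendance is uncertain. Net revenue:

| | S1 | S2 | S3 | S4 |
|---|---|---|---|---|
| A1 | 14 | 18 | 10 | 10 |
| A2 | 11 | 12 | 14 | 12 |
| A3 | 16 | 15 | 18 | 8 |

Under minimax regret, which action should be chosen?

A3

Column bests: S1=16, S2=18, S3=18, S4=12.
A1 regrets: 2, 0, 8, 2 → max 8
A2 regrets: 5, 6, 4, 0 → max 6
A3 regrets: 0, 3, 0, 4 → max 4
Smallest max regret = 4 → A3.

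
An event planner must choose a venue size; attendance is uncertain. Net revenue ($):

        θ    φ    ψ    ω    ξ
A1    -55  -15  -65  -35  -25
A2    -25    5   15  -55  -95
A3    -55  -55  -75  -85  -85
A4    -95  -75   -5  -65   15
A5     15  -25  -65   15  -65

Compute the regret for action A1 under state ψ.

Best payoff under ψ is 15.
Regret = 15 − (-65) = 80.

80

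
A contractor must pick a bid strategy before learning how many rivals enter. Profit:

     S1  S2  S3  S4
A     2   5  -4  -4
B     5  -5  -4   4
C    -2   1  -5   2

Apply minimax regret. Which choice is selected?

C

Column bests: S1=5, S2=5, S3=-4, S4=4.
A regrets: 3, 0, 0, 8 → max 8
B regrets: 0, 10, 0, 0 → max 10
C regrets: 7, 4, 1, 2 → max 7
Smallest max regret = 7 → C.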